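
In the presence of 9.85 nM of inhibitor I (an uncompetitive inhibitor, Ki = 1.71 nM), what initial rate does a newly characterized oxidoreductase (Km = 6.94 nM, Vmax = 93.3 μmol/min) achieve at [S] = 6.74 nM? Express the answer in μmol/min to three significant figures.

12.0 μmol/min

With α = 1 + [I]/Ki = 1 + 9.85/1.71 = 6.760, the uncompetitive rate law is v = (Vmax/α)·[S] / (Km/α + [S]).
v = (93.3/6.760)×6.74 / (6.94/6.760 + 6.74) = 93.02/7.767 = 12.0 μmol/min.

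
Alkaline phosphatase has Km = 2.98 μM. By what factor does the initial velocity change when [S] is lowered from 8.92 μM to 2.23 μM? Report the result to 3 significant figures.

0.571

The fractional saturations are [S]/(Km+[S]) = 8.92/11.90 = 0.7496 and 2.23/5.210 = 0.4280.
v₂/v₁ is just their ratio: 0.4280/0.7496 = 0.571.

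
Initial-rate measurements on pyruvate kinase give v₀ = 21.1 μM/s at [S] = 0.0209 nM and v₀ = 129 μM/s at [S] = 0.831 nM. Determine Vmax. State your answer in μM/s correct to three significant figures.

149 μM/s

In reciprocal form, 1/v = (Km/Vmax)·(1/[S]) + 1/Vmax. The two points give (1/[S], 1/v) = (47.85, 0.04739) and (1.203, 0.007752).
Slope = (0.04739 − 0.007752)/(47.85 − 1.203) = 0.0008499; intercept = 0.04739 − 0.0008499×47.85 = 0.006729.
Vmax = 1/intercept = 149 μM/s; Km = slope × Vmax = 0.0008499 × 149 = 0.126 nM.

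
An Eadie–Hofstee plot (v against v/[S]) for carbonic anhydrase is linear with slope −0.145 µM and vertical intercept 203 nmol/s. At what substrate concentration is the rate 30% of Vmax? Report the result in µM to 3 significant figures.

0.0621 µM

The Eadie–Hofstee slope gives Km = 0.145 µM (slope = −Km).
v/Vmax = [S]/(Km+[S]) = 0.3 ⇒ [S] = Km·0.3/(1−0.3) = 0.145 × 0.4286 = 0.0621 µM.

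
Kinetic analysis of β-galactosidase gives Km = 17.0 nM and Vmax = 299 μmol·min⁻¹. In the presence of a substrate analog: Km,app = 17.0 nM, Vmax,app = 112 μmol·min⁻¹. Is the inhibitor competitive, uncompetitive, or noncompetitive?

Vmax decreases (299 → 112 μmol·min⁻¹) while Km is unchanged — pure noncompetitive inhibition.

noncompetitive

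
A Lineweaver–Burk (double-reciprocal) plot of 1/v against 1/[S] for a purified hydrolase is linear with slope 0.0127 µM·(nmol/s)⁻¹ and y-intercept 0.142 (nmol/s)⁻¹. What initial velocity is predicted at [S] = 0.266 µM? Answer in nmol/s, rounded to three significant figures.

The y-intercept is 1/Vmax, so Vmax = 1/0.142 = 7.04 nmol/s.
The slope is Km/Vmax, so Km = 0.0127 × 7.04 = 0.0894 µM.
Then v = 7.04 × 0.266/(0.0894 + 0.266) = 5.27 nmol/s.

5.27 nmol/s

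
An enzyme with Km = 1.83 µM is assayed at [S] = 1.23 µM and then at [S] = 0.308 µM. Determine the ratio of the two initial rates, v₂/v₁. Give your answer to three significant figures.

0.358

The fractional saturations are [S]/(Km+[S]) = 1.23/3.060 = 0.4020 and 0.308/2.138 = 0.1441.
v₂/v₁ is just their ratio: 0.1441/0.4020 = 0.358.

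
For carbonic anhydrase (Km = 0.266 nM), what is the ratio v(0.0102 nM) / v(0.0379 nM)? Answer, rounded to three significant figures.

Since Vmax cancels, v₂/v₁ = [S]₂(Km+[S]₁) / [S]₁(Km+[S]₂).
= 0.0102×(0.266+0.0379) / (0.0379×(0.266+0.0102)) = 0.003100/0.01047 = 0.296.

0.296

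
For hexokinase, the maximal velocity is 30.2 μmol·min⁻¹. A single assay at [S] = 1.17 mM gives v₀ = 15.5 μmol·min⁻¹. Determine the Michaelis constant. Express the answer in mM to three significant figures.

1.11 mM

v/Vmax = 15.5/30.2 = 0.5132 = [S]/(Km+[S]).
So Km + [S] = [S]/0.5132 = 2.280 mM, giving Km = 2.280 − 1.17 = 1.11 mM.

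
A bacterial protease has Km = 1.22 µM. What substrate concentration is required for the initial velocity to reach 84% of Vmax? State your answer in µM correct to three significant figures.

v/Vmax = [S]/(Km+[S]) = 0.84, so [S] = Km·0.84/(1 − 0.84) = 1.22 × 5.250.
[S] = 6.40 µM.

6.40 µM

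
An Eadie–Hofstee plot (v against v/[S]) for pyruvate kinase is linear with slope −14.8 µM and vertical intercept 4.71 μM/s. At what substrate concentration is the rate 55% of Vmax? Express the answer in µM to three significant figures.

18.1 µM

The Eadie–Hofstee slope gives Km = 14.8 µM (slope = −Km).
v/Vmax = [S]/(Km+[S]) = 0.55 ⇒ [S] = Km·0.55/(1−0.55) = 14.8 × 1.222 = 18.1 µM.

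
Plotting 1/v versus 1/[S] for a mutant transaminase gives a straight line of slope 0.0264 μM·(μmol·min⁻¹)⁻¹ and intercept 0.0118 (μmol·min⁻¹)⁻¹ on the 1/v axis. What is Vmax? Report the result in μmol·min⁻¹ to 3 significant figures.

The y-intercept of a Lineweaver–Burk plot equals 1/Vmax, so Vmax = 1/0.0118 = 84.7 μmol·min⁻¹.

84.7 μmol·min⁻¹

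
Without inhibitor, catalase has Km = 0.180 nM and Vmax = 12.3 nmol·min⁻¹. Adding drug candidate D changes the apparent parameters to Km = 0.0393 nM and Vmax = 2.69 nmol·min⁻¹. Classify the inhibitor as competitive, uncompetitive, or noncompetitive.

Both Km and Vmax decrease by the same factor (~4.58-fold) — characteristic of uncompetitive inhibition.

uncompetitive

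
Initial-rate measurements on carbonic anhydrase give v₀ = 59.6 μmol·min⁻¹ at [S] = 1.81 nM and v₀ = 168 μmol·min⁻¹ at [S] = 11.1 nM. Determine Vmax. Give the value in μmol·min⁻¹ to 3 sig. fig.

From v = Vmax[S]/(Km+[S]), each point gives Vmax = v(Km+[S])/[S].
Equating: 59.6(Km+1.81)/1.81 = 168(Km+11.1)/11.1.
32.93·Km + 59.6 = 15.14·Km + 168, so (32.93 − 15.14)·Km = 168 − 59.6.
Km = 108.4/17.79 = 6.09 nM; then Vmax = 59.6(6.09+1.81)/1.81 = 260 μmol·min⁻¹.

260 μmol·min⁻¹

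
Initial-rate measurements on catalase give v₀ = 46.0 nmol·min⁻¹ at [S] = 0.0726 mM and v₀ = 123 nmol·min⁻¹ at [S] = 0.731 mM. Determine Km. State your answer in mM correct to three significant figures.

In reciprocal form, 1/v = (Km/Vmax)·(1/[S]) + 1/Vmax. The two points give (1/[S], 1/v) = (13.77, 0.02174) and (1.368, 0.008130).
Slope = (0.02174 − 0.008130)/(13.77 − 1.368) = 0.001097; intercept = 0.02174 − 0.001097×13.77 = 0.006629.
Vmax = 1/intercept = 151 nmol·min⁻¹; Km = slope × Vmax = 0.001097 × 151 = 0.165 mM.

0.165 mM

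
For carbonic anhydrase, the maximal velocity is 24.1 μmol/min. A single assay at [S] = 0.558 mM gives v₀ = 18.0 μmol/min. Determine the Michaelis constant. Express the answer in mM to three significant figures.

0.189 mM

From v = Vmax[S]/(Km+[S]), Km = [S](Vmax − v)/v.
Km = 0.558 × (24.1 − 18.0) / 18.0 = 3.404/18.0 = 0.189 mM.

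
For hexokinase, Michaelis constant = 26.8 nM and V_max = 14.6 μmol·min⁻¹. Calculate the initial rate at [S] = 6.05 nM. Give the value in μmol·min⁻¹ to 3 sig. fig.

[S]/(Km+[S]) = 6.05/32.85 = 0.1842, the fractional saturation.
v = 0.1842 × Vmax = 0.1842 × 14.6 = 2.69 μmol·min⁻¹.

2.69 μmol·min⁻¹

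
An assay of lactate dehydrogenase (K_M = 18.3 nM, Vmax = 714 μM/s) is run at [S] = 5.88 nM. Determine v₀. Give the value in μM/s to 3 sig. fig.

v = Vmax·[S]/(Km + [S]) = 714 × 5.88 / (18.3 + 5.88)
  = 4198 / 24.18 = 174 μM/s.

174 μM/s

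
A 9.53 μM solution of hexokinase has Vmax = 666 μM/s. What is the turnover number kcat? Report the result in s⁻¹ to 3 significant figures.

kcat = Vmax/[E]total = 666 μM/s / 9.53 μM = 69.9 s⁻¹.

69.9 s⁻¹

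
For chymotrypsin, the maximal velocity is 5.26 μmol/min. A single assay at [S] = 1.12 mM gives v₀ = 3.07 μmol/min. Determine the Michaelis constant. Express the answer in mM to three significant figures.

0.799 mM

v/Vmax = 3.07/5.26 = 0.5837 = [S]/(Km+[S]).
So Km + [S] = [S]/0.5837 = 1.919 mM, giving Km = 1.919 − 1.12 = 0.799 mM.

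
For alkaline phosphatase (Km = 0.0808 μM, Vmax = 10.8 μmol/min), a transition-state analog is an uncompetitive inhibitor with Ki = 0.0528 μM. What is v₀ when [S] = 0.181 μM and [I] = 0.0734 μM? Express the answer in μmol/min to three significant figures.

3.81 μmol/min

With α = 1 + [I]/Ki = 1 + 0.0734/0.0528 = 2.390, the uncompetitive rate law is v = (Vmax/α)·[S] / (Km/α + [S]).
v = (10.8/2.390)×0.181 / (0.0808/2.390 + 0.181) = 0.8179/0.2148 = 3.81 μmol/min.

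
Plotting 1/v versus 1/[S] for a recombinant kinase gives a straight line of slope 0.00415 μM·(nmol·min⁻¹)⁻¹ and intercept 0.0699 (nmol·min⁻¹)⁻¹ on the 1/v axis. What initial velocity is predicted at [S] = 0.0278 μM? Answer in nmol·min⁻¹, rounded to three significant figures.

4.56 nmol·min⁻¹

The y-intercept is 1/Vmax, so Vmax = 1/0.0699 = 14.3 nmol·min⁻¹.
The slope is Km/Vmax, so Km = 0.00415 × 14.3 = 0.0594 μM.
Then v = 14.3 × 0.0278/(0.0594 + 0.0278) = 4.56 nmol·min⁻¹.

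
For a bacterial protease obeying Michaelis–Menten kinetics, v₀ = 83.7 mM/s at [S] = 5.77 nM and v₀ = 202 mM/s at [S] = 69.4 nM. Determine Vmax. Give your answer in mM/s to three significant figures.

In reciprocal form, 1/v = (Km/Vmax)·(1/[S]) + 1/Vmax. The two points give (1/[S], 1/v) = (0.1733, 0.01195) and (0.01441, 0.004950).
Slope = (0.01195 − 0.004950)/(0.1733 − 0.01441) = 0.04403; intercept = 0.01195 − 0.04403×0.1733 = 0.004316.
Vmax = 1/intercept = 232 mM/s; Km = slope × Vmax = 0.04403 × 232 = 10.2 nM.

232 mM/s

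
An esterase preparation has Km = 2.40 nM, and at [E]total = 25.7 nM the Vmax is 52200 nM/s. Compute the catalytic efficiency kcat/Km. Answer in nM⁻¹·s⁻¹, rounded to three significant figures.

kcat = Vmax/[E]total = 52200/25.7 = 2030 s⁻¹.
kcat/Km = 2030/2.40 = 846 nM⁻¹·s⁻¹.

846 nM⁻¹·s⁻¹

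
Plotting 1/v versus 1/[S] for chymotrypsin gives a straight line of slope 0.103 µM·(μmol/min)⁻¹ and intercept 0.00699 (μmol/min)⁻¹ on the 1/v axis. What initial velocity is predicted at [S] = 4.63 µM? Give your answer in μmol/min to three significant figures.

34.2 μmol/min

The y-intercept is 1/Vmax, so Vmax = 1/0.00699 = 143 μmol/min.
The slope is Km/Vmax, so Km = 0.103 × 143 = 14.7 µM.
Then v = 143 × 4.63/(14.7 + 4.63) = 34.2 μmol/min.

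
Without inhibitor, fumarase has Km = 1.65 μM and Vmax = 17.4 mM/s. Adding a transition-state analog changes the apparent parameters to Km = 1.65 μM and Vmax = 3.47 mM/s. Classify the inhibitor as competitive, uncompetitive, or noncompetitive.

Vmax decreases (17.4 → 3.47 mM/s) while Km is unchanged — pure noncompetitive inhibition.

noncompetitive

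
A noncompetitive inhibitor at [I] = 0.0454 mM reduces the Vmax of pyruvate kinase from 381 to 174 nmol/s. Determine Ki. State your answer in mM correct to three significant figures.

Noncompetitive: Vmax,app = Vmax/α with α = 1 + [I]/Ki.
α = Vmax/Vmax,app = 381/174 = 2.190.
Ki = [I]/(α − 1) = 0.0454/1.190 = 0.0382 mM.

0.0382 mM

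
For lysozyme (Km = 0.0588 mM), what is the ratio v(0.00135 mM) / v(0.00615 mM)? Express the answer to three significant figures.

0.237

Since Vmax cancels, v₂/v₁ = [S]₂(Km+[S]₁) / [S]₁(Km+[S]₂).
= 0.00135×(0.0588+0.00615) / (0.00615×(0.0588+0.00135)) = 0.00008768/0.0003699 = 0.237.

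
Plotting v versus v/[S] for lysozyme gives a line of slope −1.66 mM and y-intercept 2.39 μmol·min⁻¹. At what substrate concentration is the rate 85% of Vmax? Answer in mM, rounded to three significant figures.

9.41 mM

The Eadie–Hofstee slope gives Km = 1.66 mM (slope = −Km).
v/Vmax = [S]/(Km+[S]) = 0.85 ⇒ [S] = Km·0.85/(1−0.85) = 1.66 × 5.667 = 9.41 mM.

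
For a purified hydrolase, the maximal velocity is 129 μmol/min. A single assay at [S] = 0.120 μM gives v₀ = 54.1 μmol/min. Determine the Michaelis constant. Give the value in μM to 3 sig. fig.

v/Vmax = 54.1/129 = 0.4194 = [S]/(Km+[S]).
So Km + [S] = [S]/0.4194 = 0.2861 μM, giving Km = 0.2861 − 0.120 = 0.166 μM.

0.166 μM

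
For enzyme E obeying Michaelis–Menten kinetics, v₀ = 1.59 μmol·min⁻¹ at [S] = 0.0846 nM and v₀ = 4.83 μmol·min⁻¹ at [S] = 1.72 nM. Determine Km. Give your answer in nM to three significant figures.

In reciprocal form, 1/v = (Km/Vmax)·(1/[S]) + 1/Vmax. The two points give (1/[S], 1/v) = (11.82, 0.6289) and (0.5814, 0.2070).
Slope = (0.6289 − 0.2070)/(11.82 − 0.5814) = 0.03754; intercept = 0.6289 − 0.03754×11.82 = 0.1852.
Vmax = 1/intercept = 5.40 μmol·min⁻¹; Km = slope × Vmax = 0.03754 × 5.40 = 0.203 nM.

0.203 nM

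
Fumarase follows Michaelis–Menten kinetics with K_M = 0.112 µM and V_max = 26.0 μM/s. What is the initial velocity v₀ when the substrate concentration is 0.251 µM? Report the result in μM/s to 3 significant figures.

18.0 μM/s

v = Vmax·[S]/(Km + [S]) = 26.0 × 0.251 / (0.112 + 0.251)
  = 6.526 / 0.3630 = 18.0 μM/s.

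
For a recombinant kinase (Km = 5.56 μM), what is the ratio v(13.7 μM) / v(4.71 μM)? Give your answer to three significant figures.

1.55

Since Vmax cancels, v₂/v₁ = [S]₂(Km+[S]₁) / [S]₁(Km+[S]₂).
= 13.7×(5.56+4.71) / (4.71×(5.56+13.7)) = 140.7/90.71 = 1.55.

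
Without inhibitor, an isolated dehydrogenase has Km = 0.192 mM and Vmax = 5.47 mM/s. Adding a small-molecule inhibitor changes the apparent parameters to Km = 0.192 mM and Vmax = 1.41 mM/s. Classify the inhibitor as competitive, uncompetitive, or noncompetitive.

noncompetitive

Vmax decreases (5.47 → 1.41 mM/s) while Km is unchanged — pure noncompetitive inhibition.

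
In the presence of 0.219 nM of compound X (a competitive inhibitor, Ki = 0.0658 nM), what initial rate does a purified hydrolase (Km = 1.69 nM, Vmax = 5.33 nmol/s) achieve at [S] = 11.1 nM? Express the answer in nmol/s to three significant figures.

α = 1 + [I]/Ki = 1 + 0.219/0.0658 = 4.328.
For a competitive inhibitor, Vmax is unchanged and the apparent Km becomes α·Km: Km,app = 7.31 nM, Vmax,app = 5.33 nmol/s.
v = Vmax,app·[S]/(Km,app + [S]) = 5.33 × 11.1/(7.31 + 11.1) = 3.21 nmol/s.

3.21 nmol/s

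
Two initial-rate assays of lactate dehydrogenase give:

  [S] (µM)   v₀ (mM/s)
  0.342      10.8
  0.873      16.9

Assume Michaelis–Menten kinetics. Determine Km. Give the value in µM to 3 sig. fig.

From v = Vmax[S]/(Km+[S]), each point gives Vmax = v(Km+[S])/[S].
Equating: 10.8(Km+0.342)/0.342 = 16.9(Km+0.873)/0.873.
31.58·Km + 10.8 = 19.36·Km + 16.9, so (31.58 − 19.36)·Km = 16.9 − 10.8.
Km = 6.100/12.22 = 0.499 µM; then Vmax = 10.8(0.499+0.342)/0.342 = 26.6 mM/s.

0.499 µM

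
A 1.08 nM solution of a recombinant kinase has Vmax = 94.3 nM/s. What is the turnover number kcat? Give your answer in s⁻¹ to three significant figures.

87.3 s⁻¹

kcat = Vmax/[E]total = 94.3 nM/s / 1.08 nM = 87.3 s⁻¹.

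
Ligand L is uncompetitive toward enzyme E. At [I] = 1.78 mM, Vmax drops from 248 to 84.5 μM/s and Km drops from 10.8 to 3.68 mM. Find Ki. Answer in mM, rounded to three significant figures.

Uncompetitive: Vmax,app = Vmax/α (and Km,app = Km/α) with α = 1 + [I]/Ki.
α = Vmax/Vmax,app = 248/84.5 = 2.935.
Since α = 1 + [I]/Ki, [I]/Ki = 2.935 − 1 = 1.935 and Ki = 1.78/1.935 = 0.920 mM.

0.920 mM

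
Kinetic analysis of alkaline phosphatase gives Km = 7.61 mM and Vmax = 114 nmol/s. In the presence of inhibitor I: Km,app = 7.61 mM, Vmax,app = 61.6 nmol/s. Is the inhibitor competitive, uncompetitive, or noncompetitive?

noncompetitive

Vmax decreases (114 → 61.6 nmol/s) while Km is unchanged — pure noncompetitive inhibition.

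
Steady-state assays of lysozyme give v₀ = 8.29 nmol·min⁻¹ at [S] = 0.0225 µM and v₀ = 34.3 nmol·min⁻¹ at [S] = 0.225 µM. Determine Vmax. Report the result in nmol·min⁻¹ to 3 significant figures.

From v = Vmax[S]/(Km+[S]), each point gives Vmax = v(Km+[S])/[S].
Equating: 8.29(Km+0.0225)/0.0225 = 34.3(Km+0.225)/0.225.
368.4·Km + 8.29 = 152.4·Km + 34.3, so (368.4 − 152.4)·Km = 34.3 − 8.29.
Km = 26.01/216.0 = 0.120 µM; then Vmax = 8.29(0.120+0.0225)/0.0225 = 52.7 nmol·min⁻¹.

52.7 nmol·min⁻¹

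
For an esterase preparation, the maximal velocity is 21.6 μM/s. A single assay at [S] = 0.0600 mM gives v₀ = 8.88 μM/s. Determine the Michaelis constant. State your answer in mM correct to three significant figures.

From v = Vmax[S]/(Km+[S]), Km = [S](Vmax − v)/v.
Km = 0.0600 × (21.6 − 8.88) / 8.88 = 0.7632/8.88 = 0.0859 mM.

0.0859 mM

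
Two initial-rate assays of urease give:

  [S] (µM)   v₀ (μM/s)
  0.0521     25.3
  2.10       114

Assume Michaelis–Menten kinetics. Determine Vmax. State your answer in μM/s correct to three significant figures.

125 μM/s

In reciprocal form, 1/v = (Km/Vmax)·(1/[S]) + 1/Vmax. The two points give (1/[S], 1/v) = (19.19, 0.03953) and (0.4762, 0.008772).
Slope = (0.03953 − 0.008772)/(19.19 − 0.4762) = 0.001643; intercept = 0.03953 − 0.001643×19.19 = 0.007990.
Vmax = 1/intercept = 125 μM/s; Km = slope × Vmax = 0.001643 × 125 = 0.206 µM.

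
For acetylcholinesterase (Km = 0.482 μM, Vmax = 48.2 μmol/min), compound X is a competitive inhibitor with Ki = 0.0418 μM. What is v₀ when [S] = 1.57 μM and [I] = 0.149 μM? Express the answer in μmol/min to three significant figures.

α = 1 + [I]/Ki = 1 + 0.149/0.0418 = 4.565.
For a competitive inhibitor, Vmax is unchanged and the apparent Km becomes α·Km: Km,app = 2.20 μM, Vmax,app = 48.2 μmol/min.
v = Vmax,app·[S]/(Km,app + [S]) = 48.2 × 1.57/(2.20 + 1.57) = 20.1 μmol/min.

20.1 μmol/min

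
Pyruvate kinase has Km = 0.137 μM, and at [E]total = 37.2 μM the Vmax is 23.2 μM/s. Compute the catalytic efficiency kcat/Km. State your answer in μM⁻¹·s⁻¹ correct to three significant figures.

kcat = Vmax/[E]total = 23.2/37.2 = 0.624 s⁻¹.
kcat/Km = 0.624/0.137 = 4.55 μM⁻¹·s⁻¹.

4.55 μM⁻¹·s⁻¹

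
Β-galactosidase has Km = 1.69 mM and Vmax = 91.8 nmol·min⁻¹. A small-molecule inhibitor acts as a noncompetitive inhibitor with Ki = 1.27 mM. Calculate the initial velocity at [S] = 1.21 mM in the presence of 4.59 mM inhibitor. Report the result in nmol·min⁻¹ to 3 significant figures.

8.30 nmol·min⁻¹

α = 1 + [I]/Ki = 1 + 4.59/1.27 = 4.614.
For a noncompetitive inhibitor, Vmax is reduced to Vmax/α while Km is unchanged: Km,app = 1.69 mM, Vmax,app = 19.9 nmol·min⁻¹.
v = Vmax,app·[S]/(Km,app + [S]) = 19.9 × 1.21/(1.69 + 1.21) = 8.30 nmol·min⁻¹.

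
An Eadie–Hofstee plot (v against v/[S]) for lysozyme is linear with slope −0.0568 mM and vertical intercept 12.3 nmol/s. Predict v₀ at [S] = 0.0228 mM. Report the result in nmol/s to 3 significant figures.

In the Eadie–Hofstee form v = Vmax − Km·(v/[S]), the slope is −Km and the intercept is Vmax, so Km = 0.0568 mM and Vmax = 12.3 nmol/s.
v = 12.3 × 0.0228/(0.0568 + 0.0228) = 3.52 nmol/s.

3.52 nmol/s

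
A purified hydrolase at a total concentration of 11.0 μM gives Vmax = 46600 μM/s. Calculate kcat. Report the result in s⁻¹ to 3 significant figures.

kcat = Vmax/[E]total = 46600 μM/s / 11.0 μM = 4240 s⁻¹.

4240 s⁻¹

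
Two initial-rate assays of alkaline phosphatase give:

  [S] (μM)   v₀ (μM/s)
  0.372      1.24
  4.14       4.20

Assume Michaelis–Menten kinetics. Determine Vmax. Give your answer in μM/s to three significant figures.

In reciprocal form, 1/v = (Km/Vmax)·(1/[S]) + 1/Vmax. The two points give (1/[S], 1/v) = (2.688, 0.8065) and (0.2415, 0.2381).
Slope = (0.8065 − 0.2381)/(2.688 − 0.2415) = 0.2323; intercept = 0.8065 − 0.2323×2.688 = 0.1820.
Vmax = 1/intercept = 5.50 μM/s; Km = slope × Vmax = 0.2323 × 5.50 = 1.28 μM.

5.50 μM/s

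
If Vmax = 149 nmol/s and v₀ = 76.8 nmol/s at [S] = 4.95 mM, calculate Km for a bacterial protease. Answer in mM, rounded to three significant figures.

4.65 mM

v/Vmax = 76.8/149 = 0.5154 = [S]/(Km+[S]).
So Km + [S] = [S]/0.5154 = 9.604 mM, giving Km = 9.604 − 4.95 = 4.65 mM.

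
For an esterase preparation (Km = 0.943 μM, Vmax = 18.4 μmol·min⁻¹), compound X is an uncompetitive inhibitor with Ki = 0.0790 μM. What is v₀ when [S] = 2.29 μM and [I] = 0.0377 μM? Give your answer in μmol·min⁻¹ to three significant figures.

9.74 μmol·min⁻¹

With α = 1 + [I]/Ki = 1 + 0.0377/0.0790 = 1.477, the uncompetitive rate law is v = (Vmax/α)·[S] / (Km/α + [S]).
v = (18.4/1.477)×2.29 / (0.943/1.477 + 2.29) = 28.52/2.928 = 9.74 μmol·min⁻¹.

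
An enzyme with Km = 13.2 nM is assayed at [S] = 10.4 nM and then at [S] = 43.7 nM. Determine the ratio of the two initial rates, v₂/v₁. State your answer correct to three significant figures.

Since Vmax cancels, v₂/v₁ = [S]₂(Km+[S]₁) / [S]₁(Km+[S]₂).
= 43.7×(13.2+10.4) / (10.4×(13.2+43.7)) = 1031/591.8 = 1.74.

1.74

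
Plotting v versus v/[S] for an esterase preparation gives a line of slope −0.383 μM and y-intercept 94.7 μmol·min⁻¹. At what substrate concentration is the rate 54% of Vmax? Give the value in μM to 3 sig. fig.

0.450 μM

The Eadie–Hofstee slope gives Km = 0.383 μM (slope = −Km).
v/Vmax = [S]/(Km+[S]) = 0.54 ⇒ [S] = Km·0.54/(1−0.54) = 0.383 × 1.174 = 0.450 μM.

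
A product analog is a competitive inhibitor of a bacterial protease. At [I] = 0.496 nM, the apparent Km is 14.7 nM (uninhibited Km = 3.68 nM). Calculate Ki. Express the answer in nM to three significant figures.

0.166 nM

Competitive: Km,app = α·Km with α = 1 + [I]/Ki.
α = Km,app/Km = 14.7/3.68 = 3.995.
Ki = [I]/(α − 1) = 0.496/2.995 = 0.166 nM.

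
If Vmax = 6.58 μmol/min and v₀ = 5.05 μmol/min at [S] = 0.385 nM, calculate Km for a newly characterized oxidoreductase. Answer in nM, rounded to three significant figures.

v/Vmax = 5.05/6.58 = 0.7675 = [S]/(Km+[S]).
So Km + [S] = [S]/0.7675 = 0.5016 nM, giving Km = 0.5016 − 0.385 = 0.117 nM.

0.117 nM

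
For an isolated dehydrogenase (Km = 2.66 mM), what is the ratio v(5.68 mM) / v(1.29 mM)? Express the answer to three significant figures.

The fractional saturations are [S]/(Km+[S]) = 1.29/3.950 = 0.3266 and 5.68/8.340 = 0.6811.
v₂/v₁ is just their ratio: 0.6811/0.3266 = 2.09.

2.09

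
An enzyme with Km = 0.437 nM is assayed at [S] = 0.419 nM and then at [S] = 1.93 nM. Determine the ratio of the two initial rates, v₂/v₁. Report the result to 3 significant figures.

The fractional saturations are [S]/(Km+[S]) = 0.419/0.8560 = 0.4895 and 1.93/2.367 = 0.8154.
v₂/v₁ is just their ratio: 0.8154/0.4895 = 1.67.

1.67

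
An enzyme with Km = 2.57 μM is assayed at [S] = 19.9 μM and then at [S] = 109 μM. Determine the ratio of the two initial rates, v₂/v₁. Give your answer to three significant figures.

1.10

Since Vmax cancels, v₂/v₁ = [S]₂(Km+[S]₁) / [S]₁(Km+[S]₂).
= 109×(2.57+19.9) / (19.9×(2.57+109)) = 2449/2220 = 1.10.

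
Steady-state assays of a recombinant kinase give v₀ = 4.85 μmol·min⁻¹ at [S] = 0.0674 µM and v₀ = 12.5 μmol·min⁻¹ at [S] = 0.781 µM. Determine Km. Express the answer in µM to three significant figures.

In reciprocal form, 1/v = (Km/Vmax)·(1/[S]) + 1/Vmax. The two points give (1/[S], 1/v) = (14.84, 0.2062) and (1.280, 0.08000).
Slope = (0.2062 − 0.08000)/(14.84 − 1.280) = 0.009308; intercept = 0.2062 − 0.009308×14.84 = 0.06808.
Vmax = 1/intercept = 14.7 μmol·min⁻¹; Km = slope × Vmax = 0.009308 × 14.7 = 0.137 µM.

0.137 µM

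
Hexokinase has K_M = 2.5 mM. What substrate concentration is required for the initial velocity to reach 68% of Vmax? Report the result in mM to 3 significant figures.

5.31 mM

v/Vmax = [S]/(Km+[S]) = 0.68, so [S] = Km·0.68/(1 − 0.68) = 2.5 × 2.125.
[S] = 5.31 mM.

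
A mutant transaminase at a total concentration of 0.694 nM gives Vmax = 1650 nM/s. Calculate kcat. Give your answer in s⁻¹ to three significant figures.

kcat = Vmax/[E]total = 1650 nM/s / 0.694 nM = 2380 s⁻¹.

2380 s⁻¹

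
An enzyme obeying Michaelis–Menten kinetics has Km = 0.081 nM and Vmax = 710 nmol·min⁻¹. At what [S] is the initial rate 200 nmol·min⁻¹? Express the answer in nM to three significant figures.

0.0318 nM

Rearranging v = Vmax[S]/(Km+[S]) gives [S] = Km·v/(Vmax − v).
[S] = 0.081 × 200 / (710 − 200) = 16.20/510.0 = 0.0318 nM.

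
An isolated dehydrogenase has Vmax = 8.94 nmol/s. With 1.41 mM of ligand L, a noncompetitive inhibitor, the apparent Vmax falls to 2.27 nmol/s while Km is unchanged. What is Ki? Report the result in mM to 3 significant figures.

0.480 mM

Noncompetitive: Vmax,app = Vmax/α with α = 1 + [I]/Ki.
α = Vmax/Vmax,app = 8.94/2.27 = 3.938.
Ki = [I]/(α − 1) = 1.41/2.938 = 0.480 mM.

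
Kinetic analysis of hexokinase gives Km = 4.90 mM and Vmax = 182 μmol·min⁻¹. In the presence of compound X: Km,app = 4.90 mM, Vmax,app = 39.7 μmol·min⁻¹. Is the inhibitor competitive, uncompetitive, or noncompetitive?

noncompetitive

Vmax decreases (182 → 39.7 μmol·min⁻¹) while Km is unchanged — pure noncompetitive inhibition.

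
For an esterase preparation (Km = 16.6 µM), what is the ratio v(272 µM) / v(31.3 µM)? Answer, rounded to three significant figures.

1.44

Since Vmax cancels, v₂/v₁ = [S]₂(Km+[S]₁) / [S]₁(Km+[S]₂).
= 272×(16.6+31.3) / (31.3×(16.6+272)) = 13030/9033 = 1.44.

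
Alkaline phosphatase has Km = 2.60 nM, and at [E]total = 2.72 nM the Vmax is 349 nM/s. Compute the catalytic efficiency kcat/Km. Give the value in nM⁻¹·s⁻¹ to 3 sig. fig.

49.3 nM⁻¹·s⁻¹

kcat = Vmax/[E]total = 349/2.72 = 128 s⁻¹.
kcat/Km = 128/2.60 = 49.3 nM⁻¹·s⁻¹.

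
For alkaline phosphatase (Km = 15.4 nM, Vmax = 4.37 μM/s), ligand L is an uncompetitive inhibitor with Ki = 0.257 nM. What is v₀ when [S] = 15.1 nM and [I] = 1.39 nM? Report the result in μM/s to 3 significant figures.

0.588 μM/s

α = 1 + [I]/Ki = 1 + 1.39/0.257 = 6.409.
For an uncompetitive inhibitor, both parameters are divided by α, giving Vmax/α and Km/α: Km,app = 2.40 nM, Vmax,app = 0.682 μM/s.
v = Vmax,app·[S]/(Km,app + [S]) = 0.682 × 15.1/(2.40 + 15.1) = 0.588 μM/s.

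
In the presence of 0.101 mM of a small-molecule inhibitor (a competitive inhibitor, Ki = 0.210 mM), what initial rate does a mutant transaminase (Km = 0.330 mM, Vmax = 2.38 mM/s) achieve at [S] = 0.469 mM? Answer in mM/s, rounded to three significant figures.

1.17 mM/s

α = 1 + [I]/Ki = 1 + 0.101/0.210 = 1.481.
For a competitive inhibitor, Vmax is unchanged and the apparent Km becomes α·Km: Km,app = 0.489 mM, Vmax,app = 2.38 mM/s.
v = Vmax,app·[S]/(Km,app + [S]) = 2.38 × 0.469/(0.489 + 0.469) = 1.17 mM/s.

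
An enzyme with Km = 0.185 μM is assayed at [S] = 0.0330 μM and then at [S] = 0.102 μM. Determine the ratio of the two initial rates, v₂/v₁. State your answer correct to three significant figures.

2.35

Since Vmax cancels, v₂/v₁ = [S]₂(Km+[S]₁) / [S]₁(Km+[S]₂).
= 0.102×(0.185+0.0330) / (0.0330×(0.185+0.102)) = 0.02224/0.009471 = 2.35.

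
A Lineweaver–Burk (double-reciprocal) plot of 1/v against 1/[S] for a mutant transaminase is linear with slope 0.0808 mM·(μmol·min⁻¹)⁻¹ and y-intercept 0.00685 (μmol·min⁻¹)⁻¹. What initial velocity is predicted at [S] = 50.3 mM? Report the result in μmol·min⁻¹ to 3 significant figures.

The y-intercept is 1/Vmax, so Vmax = 1/0.00685 = 146 μmol·min⁻¹.
The slope is Km/Vmax, so Km = 0.0808 × 146 = 11.8 mM.
Then v = 146 × 50.3/(11.8 + 50.3) = 118 μmol·min⁻¹.

118 μmol·min⁻¹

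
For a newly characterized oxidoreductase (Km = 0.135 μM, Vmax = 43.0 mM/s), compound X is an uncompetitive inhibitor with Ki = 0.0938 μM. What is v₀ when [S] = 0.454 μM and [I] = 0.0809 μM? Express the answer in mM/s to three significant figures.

19.9 mM/s

α = 1 + [I]/Ki = 1 + 0.0809/0.0938 = 1.862.
For an uncompetitive inhibitor, both parameters are divided by α, giving Vmax/α and Km/α: Km,app = 0.0725 μM, Vmax,app = 23.1 mM/s.
v = Vmax,app·[S]/(Km,app + [S]) = 23.1 × 0.454/(0.0725 + 0.454) = 19.9 mM/s.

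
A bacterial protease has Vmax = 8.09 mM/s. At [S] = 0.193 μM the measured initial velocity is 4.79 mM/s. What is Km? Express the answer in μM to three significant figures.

0.133 μM

From v = Vmax[S]/(Km+[S]), Km = [S](Vmax − v)/v.
Km = 0.193 × (8.09 − 4.79) / 4.79 = 0.6369/4.79 = 0.133 μM.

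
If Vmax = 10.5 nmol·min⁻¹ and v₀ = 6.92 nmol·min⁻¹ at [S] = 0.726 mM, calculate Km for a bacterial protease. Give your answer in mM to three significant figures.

v/Vmax = 6.92/10.5 = 0.6590 = [S]/(Km+[S]).
So Km + [S] = [S]/0.6590 = 1.102 mM, giving Km = 1.102 − 0.726 = 0.376 mM.

0.376 mM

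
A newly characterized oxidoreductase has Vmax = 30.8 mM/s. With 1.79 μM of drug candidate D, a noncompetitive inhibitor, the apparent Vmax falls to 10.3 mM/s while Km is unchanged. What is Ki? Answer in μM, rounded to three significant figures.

Noncompetitive: Vmax,app = Vmax/α with α = 1 + [I]/Ki.
α = Vmax/Vmax,app = 30.8/10.3 = 2.990.
Since α = 1 + [I]/Ki, [I]/Ki = 2.990 − 1 = 1.990 and Ki = 1.79/1.990 = 0.899 μM.

0.899 μM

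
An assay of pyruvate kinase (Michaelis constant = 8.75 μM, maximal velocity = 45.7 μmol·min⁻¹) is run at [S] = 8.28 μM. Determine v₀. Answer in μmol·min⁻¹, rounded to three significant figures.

[S]/(Km+[S]) = 8.28/17.03 = 0.4862, the fractional saturation.
v = 0.4862 × Vmax = 0.4862 × 45.7 = 22.2 μmol·min⁻¹.

22.2 μmol·min⁻¹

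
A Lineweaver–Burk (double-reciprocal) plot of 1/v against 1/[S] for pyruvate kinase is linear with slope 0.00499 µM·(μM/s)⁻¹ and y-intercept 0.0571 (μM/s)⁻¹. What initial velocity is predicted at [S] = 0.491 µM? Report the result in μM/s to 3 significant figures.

14.9 μM/s

The y-intercept is 1/Vmax, so Vmax = 1/0.0571 = 17.5 μM/s.
The slope is Km/Vmax, so Km = 0.00499 × 17.5 = 0.0874 µM.
Then v = 17.5 × 0.491/(0.0874 + 0.491) = 14.9 μM/s.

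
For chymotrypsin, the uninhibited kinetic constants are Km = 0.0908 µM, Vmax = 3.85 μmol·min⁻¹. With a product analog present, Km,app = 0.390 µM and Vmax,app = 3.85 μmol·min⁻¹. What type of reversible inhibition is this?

Km increases (0.0908 → 0.390 µM) while Vmax is unchanged — the hallmark of competitive inhibition.

competitive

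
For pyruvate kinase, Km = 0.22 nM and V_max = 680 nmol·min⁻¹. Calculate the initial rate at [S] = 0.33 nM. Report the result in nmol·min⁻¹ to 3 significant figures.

v = Vmax·[S]/(Km + [S]) = 680 × 0.33 / (0.22 + 0.33)
  = 224.4 / 0.5500 = 408 nmol·min⁻¹.

408 nmol·min⁻¹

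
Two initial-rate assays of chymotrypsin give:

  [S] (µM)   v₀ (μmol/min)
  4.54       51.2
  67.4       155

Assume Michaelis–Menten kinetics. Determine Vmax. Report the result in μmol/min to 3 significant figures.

182 μmol/min

In reciprocal form, 1/v = (Km/Vmax)·(1/[S]) + 1/Vmax. The two points give (1/[S], 1/v) = (0.2203, 0.01953) and (0.01484, 0.006452).
Slope = (0.01953 − 0.006452)/(0.2203 − 0.01484) = 0.06367; intercept = 0.01953 − 0.06367×0.2203 = 0.005507.
Vmax = 1/intercept = 182 μmol/min; Km = slope × Vmax = 0.06367 × 182 = 11.6 µM.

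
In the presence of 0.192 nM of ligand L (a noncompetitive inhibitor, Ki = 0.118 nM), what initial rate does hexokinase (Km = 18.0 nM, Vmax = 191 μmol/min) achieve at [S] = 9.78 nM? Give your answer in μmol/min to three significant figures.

α = 1 + [I]/Ki = 1 + 0.192/0.118 = 2.627.
For a noncompetitive inhibitor, Vmax is reduced to Vmax/α while Km is unchanged: Km,app = 18.0 nM, Vmax,app = 72.7 μmol/min.
v = Vmax,app·[S]/(Km,app + [S]) = 72.7 × 9.78/(18.0 + 9.78) = 25.6 μmol/min.

25.6 μmol/min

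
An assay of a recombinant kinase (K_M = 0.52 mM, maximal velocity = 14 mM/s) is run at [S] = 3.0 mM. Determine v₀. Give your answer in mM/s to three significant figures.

11.9 mM/s

[S]/(Km+[S]) = 3.0/3.520 = 0.8523, the fractional saturation.
v = 0.8523 × Vmax = 0.8523 × 14 = 11.9 mM/s.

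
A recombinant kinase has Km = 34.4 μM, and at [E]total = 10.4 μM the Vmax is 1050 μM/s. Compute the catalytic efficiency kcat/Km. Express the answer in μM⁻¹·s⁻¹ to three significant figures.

kcat = Vmax/[E]total = 1050/10.4 = 101 s⁻¹.
kcat/Km = 101/34.4 = 2.93 μM⁻¹·s⁻¹.

2.93 μM⁻¹·s⁻¹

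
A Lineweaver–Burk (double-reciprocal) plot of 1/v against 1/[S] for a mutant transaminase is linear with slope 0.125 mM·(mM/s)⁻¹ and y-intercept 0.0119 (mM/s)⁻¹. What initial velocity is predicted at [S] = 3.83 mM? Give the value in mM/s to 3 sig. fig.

The y-intercept is 1/Vmax, so Vmax = 1/0.0119 = 84.0 mM/s.
The slope is Km/Vmax, so Km = 0.125 × 84.0 = 10.5 mM.
Then v = 84.0 × 3.83/(10.5 + 3.83) = 22.5 mM/s.

22.5 mM/s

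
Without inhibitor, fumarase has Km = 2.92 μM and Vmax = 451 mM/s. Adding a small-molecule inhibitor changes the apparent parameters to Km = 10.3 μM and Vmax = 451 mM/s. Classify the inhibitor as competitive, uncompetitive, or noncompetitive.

competitive

Km increases (2.92 → 10.3 μM) while Vmax is unchanged — the hallmark of competitive inhibition.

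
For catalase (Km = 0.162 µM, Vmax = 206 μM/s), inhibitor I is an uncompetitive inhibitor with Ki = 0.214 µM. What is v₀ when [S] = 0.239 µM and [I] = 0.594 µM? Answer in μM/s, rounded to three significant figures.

46.3 μM/s

With α = 1 + [I]/Ki = 1 + 0.594/0.214 = 3.776, the uncompetitive rate law is v = (Vmax/α)·[S] / (Km/α + [S]).
v = (206/3.776)×0.239 / (0.162/3.776 + 0.239) = 13.04/0.2819 = 46.3 μM/s.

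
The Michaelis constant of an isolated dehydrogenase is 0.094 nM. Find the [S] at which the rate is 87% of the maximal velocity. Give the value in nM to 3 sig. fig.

v/Vmax = [S]/(Km+[S]) = 0.87, so [S] = Km·0.87/(1 − 0.87) = 0.094 × 6.692.
[S] = 0.629 nM.

0.629 nM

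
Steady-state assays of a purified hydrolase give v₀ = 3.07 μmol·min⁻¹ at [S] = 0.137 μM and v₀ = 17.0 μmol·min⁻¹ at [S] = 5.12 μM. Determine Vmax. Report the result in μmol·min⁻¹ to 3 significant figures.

19.4 μmol·min⁻¹

In reciprocal form, 1/v = (Km/Vmax)·(1/[S]) + 1/Vmax. The two points give (1/[S], 1/v) = (7.299, 0.3257) and (0.1953, 0.05882).
Slope = (0.3257 − 0.05882)/(7.299 − 0.1953) = 0.03757; intercept = 0.3257 − 0.03757×7.299 = 0.05149.
Vmax = 1/intercept = 19.4 μmol·min⁻¹; Km = slope × Vmax = 0.03757 × 19.4 = 0.730 μM.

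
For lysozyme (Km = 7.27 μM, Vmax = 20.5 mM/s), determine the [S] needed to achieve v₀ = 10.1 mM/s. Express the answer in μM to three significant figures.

7.06 μM

The required fractional saturation is v/Vmax = 10.1/20.5 = 0.4927.
Then [S]/(Km+[S]) = 0.4927 ⇒ [S] = 7.27 × 0.4927/(1 − 0.4927) = 7.06 μM.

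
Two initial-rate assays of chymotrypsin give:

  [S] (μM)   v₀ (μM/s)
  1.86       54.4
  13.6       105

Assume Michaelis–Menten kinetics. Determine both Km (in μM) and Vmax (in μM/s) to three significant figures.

From v = Vmax[S]/(Km+[S]), each point gives Vmax = v(Km+[S])/[S].
Equating: 54.4(Km+1.86)/1.86 = 105(Km+13.6)/13.6.
29.25·Km + 54.4 = 7.721·Km + 105, so (29.25 − 7.721)·Km = 105 − 54.4.
Km = 50.60/21.53 = 2.35 μM; then Vmax = 54.4(2.35+1.86)/1.86 = 123 μM/s.

Km = 2.35 μM; Vmax = 123 μM/s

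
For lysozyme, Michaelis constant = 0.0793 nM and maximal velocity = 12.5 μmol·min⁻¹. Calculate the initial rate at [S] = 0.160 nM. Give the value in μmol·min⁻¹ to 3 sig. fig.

[S]/(Km+[S]) = 0.160/0.2393 = 0.6686, the fractional saturation.
v = 0.6686 × Vmax = 0.6686 × 12.5 = 8.36 μmol·min⁻¹.

8.36 μmol·min⁻¹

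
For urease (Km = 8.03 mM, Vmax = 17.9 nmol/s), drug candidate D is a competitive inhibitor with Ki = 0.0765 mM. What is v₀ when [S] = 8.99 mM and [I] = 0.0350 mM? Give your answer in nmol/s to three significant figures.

7.78 nmol/s

α = 1 + [I]/Ki = 1 + 0.0350/0.0765 = 1.458.
For a competitive inhibitor, Vmax is unchanged and the apparent Km becomes α·Km: Km,app = 11.7 mM, Vmax,app = 17.9 nmol/s.
v = Vmax,app·[S]/(Km,app + [S]) = 17.9 × 8.99/(11.7 + 8.99) = 7.78 nmol/s.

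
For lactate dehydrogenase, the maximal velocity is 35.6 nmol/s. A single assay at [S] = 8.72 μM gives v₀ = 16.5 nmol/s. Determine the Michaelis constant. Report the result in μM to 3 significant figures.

10.1 μM

From v = Vmax[S]/(Km+[S]), Km = [S](Vmax − v)/v.
Km = 8.72 × (35.6 − 16.5) / 16.5 = 166.6/16.5 = 10.1 μM.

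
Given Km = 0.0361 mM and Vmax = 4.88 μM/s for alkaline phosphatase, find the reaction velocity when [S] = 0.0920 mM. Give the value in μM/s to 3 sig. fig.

[S]/(Km+[S]) = 0.0920/0.1281 = 0.7182, the fractional saturation.
v = 0.7182 × Vmax = 0.7182 × 4.88 = 3.50 μM/s.

3.50 μM/s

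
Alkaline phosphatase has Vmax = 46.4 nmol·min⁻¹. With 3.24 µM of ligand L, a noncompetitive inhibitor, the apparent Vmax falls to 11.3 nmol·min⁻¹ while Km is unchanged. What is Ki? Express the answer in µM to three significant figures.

Noncompetitive: Vmax,app = Vmax/α with α = 1 + [I]/Ki.
α = Vmax/Vmax,app = 46.4/11.3 = 4.106.
Since α = 1 + [I]/Ki, [I]/Ki = 4.106 − 1 = 3.106 and Ki = 3.24/3.106 = 1.04 µM.

1.04 µM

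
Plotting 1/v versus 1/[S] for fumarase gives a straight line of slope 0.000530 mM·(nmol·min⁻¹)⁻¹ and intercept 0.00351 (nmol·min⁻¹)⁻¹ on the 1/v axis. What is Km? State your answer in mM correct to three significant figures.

y-intercept = 1/Vmax ⇒ Vmax = 285 nmol·min⁻¹; slope = Km/Vmax ⇒ Km = slope × Vmax.
Km = 0.000530 × 285 = 0.151 mM.

0.151 mM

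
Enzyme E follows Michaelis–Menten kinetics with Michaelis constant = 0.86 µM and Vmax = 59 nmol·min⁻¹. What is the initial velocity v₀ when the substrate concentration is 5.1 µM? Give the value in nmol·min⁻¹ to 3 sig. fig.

50.5 nmol·min⁻¹

v = Vmax·[S]/(Km + [S]) = 59 × 5.1 / (0.86 + 5.1)
  = 300.9 / 5.960 = 50.5 nmol·min⁻¹.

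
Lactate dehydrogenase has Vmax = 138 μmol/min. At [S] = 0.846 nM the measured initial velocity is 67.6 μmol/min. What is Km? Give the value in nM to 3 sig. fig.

v/Vmax = 67.6/138 = 0.4899 = [S]/(Km+[S]).
So Km + [S] = [S]/0.4899 = 1.727 nM, giving Km = 1.727 − 0.846 = 0.881 nM.

0.881 nM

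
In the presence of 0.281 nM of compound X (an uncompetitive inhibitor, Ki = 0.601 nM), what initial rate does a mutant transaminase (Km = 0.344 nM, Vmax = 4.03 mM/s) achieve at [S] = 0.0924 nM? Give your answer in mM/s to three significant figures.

0.776 mM/s

α = 1 + [I]/Ki = 1 + 0.281/0.601 = 1.468.
For an uncompetitive inhibitor, both parameters are divided by α, giving Vmax/α and Km/α: Km,app = 0.234 nM, Vmax,app = 2.75 mM/s.
v = Vmax,app·[S]/(Km,app + [S]) = 2.75 × 0.0924/(0.234 + 0.0924) = 0.776 mM/s.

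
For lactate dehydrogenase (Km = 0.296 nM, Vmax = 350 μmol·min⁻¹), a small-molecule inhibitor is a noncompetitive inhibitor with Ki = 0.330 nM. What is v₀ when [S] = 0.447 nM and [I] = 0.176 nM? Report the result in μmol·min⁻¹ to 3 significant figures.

137 μmol·min⁻¹

α = 1 + [I]/Ki = 1 + 0.176/0.330 = 1.533.
For a noncompetitive inhibitor, Vmax is reduced to Vmax/α while Km is unchanged: Km,app = 0.296 nM, Vmax,app = 228 μmol·min⁻¹.
v = Vmax,app·[S]/(Km,app + [S]) = 228 × 0.447/(0.296 + 0.447) = 137 μmol·min⁻¹.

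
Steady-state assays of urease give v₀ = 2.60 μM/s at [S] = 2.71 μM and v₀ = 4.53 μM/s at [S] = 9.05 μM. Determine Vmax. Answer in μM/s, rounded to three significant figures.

From v = Vmax[S]/(Km+[S]), each point gives Vmax = v(Km+[S])/[S].
Equating: 2.60(Km+2.71)/2.71 = 4.53(Km+9.05)/9.05.
0.9594·Km + 2.60 = 0.5006·Km + 4.53, so (0.9594 − 0.5006)·Km = 4.53 − 2.60.
Km = 1.930/0.4589 = 4.21 μM; then Vmax = 2.60(4.21+2.71)/2.71 = 6.64 μM/s.

6.64 μM/s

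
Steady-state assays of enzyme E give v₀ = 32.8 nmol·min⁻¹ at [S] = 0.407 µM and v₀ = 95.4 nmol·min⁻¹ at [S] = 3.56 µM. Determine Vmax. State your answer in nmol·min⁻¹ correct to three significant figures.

In reciprocal form, 1/v = (Km/Vmax)·(1/[S]) + 1/Vmax. The two points give (1/[S], 1/v) = (2.457, 0.03049) and (0.2809, 0.01048).
Slope = (0.03049 − 0.01048)/(2.457 − 0.2809) = 0.009193; intercept = 0.03049 − 0.009193×2.457 = 0.007900.
Vmax = 1/intercept = 127 nmol·min⁻¹; Km = slope × Vmax = 0.009193 × 127 = 1.16 µM.

127 nmol·min⁻¹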